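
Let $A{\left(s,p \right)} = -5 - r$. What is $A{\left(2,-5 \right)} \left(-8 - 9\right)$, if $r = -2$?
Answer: $51$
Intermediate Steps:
$A{\left(s,p \right)} = -3$ ($A{\left(s,p \right)} = -5 - -2 = -5 + 2 = -3$)
$A{\left(2,-5 \right)} \left(-8 - 9\right) = - 3 \left(-8 - 9\right) = \left(-3\right) \left(-17\right) = 51$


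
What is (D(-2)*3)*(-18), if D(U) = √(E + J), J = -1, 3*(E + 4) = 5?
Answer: -18*I*√30 ≈ -98.59*I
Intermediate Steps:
E = -7/3 (E = -4 + (⅓)*5 = -4 + 5/3 = -7/3 ≈ -2.3333)
D(U) = I*√30/3 (D(U) = √(-7/3 - 1) = √(-10/3) = I*√30/3)
(D(-2)*3)*(-18) = ((I*√30/3)*3)*(-18) = (I*√30)*(-18) = -18*I*√30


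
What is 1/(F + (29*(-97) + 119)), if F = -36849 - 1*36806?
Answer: -1/76349 ≈ -1.3098e-5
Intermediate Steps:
F = -73655 (F = -36849 - 36806 = -73655)
1/(F + (29*(-97) + 119)) = 1/(-73655 + (29*(-97) + 119)) = 1/(-73655 + (-2813 + 119)) = 1/(-73655 - 2694) = 1/(-76349) = -1/76349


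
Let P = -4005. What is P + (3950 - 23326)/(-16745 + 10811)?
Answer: -11873147/2967 ≈ -4001.7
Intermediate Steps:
P + (3950 - 23326)/(-16745 + 10811) = -4005 + (3950 - 23326)/(-16745 + 10811) = -4005 - 19376/(-5934) = -4005 - 19376*(-1/5934) = -4005 + 9688/2967 = -11873147/2967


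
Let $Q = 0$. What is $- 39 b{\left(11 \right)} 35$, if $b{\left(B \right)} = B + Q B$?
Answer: $-15015$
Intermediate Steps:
$b{\left(B \right)} = B$ ($b{\left(B \right)} = B + 0 B = B + 0 = B$)
$- 39 b{\left(11 \right)} 35 = \left(-39\right) 11 \cdot 35 = \left(-429\right) 35 = -15015$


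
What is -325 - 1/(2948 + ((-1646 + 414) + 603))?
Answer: -753676/2319 ≈ -325.00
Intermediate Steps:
-325 - 1/(2948 + ((-1646 + 414) + 603)) = -325 - 1/(2948 + (-1232 + 603)) = -325 - 1/(2948 - 629) = -325 - 1/2319 = -753676/2319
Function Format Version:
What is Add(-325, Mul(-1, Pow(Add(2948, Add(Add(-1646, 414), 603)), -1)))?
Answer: Rational(-753676, 2319) ≈ -325.00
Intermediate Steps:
Add(-325, Mul(-1, Pow(Add(2948, Add(Add(-1646, 414), 603)), -1))) = Add(-325, Mul(-1, Pow(Add(2948, Add(-1232, 603)), -1))) = Add(-325, Mul(-1, Pow(Add(2948, -629), -1))) = Add(-325, Mul(-1, Pow(2319, -1))) = Add(-325, Mul(-1, Rational(1, 2319))) = Add(-325, Rational(-1, 2319)) = Rational(-753676, 2319)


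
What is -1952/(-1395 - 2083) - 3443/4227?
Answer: -1861825/7350753 ≈ -0.25328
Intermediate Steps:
-1952/(-1395 - 2083) - 3443/4227 = -1952/(-3478) - 3443*1/4227 = -1952*(-1/3478) - 3443/4227 = 976/1739 - 3443/4227 = -1861825/7350753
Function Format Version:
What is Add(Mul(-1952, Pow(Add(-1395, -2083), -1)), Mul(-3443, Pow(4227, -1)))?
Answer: Rational(-1861825, 7350753) ≈ -0.25328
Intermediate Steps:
Add(Mul(-1952, Pow(Add(-1395, -2083), -1)), Mul(-3443, Pow(4227, -1))) = Add(Mul(-1952, Pow(-3478, -1)), Mul(-3443, Rational(1, 4227))) = Add(Mul(-1952, Rational(-1, 3478)), Rational(-3443, 4227)) = Add(Rational(976, 1739), Rational(-3443, 4227)) = Rational(-1861825, 7350753)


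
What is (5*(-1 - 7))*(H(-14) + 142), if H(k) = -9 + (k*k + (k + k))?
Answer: -12040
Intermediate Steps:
H(k) = -9 + k² + 2*k (H(k) = -9 + (k² + 2*k) = -9 + k² + 2*k)
(5*(-1 - 7))*(H(-14) + 142) = (5*(-1 - 7))*((-9 + (-14)² + 2*(-14)) + 142) = (5*(-8))*((-9 + 196 - 28) + 142) = -40*(159 + 142) = -40*301 = -12040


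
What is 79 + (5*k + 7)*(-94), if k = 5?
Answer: -2929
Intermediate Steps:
79 + (5*k + 7)*(-94) = 79 + (5*5 + 7)*(-94) = 79 + (25 + 7)*(-94) = 79 + 32*(-94) = 79 - 3008 = -2929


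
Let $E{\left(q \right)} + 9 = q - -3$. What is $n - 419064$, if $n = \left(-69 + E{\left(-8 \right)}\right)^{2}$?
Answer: $-412175$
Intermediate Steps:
$E{\left(q \right)} = -6 + q$ ($E{\left(q \right)} = -9 + \left(q - -3\right) = -9 + \left(q + 3\right) = -9 + \left(3 + q\right) = -6 + q$)
$n = 6889$ ($n = \left(-69 - 14\right)^{2} = \left(-83\right)^{2} = 6889$)
$n - 419064 = 6889 - 419064 = -412175$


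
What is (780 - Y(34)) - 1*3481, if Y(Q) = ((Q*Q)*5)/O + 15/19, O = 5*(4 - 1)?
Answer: -175966/57 ≈ -3087.1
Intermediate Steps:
O = 15 (O = 5*3 = 15)
Y(Q) = 15/19 + Q**2/3 (Y(Q) = ((Q*Q)*5)/15 + 15/19 = (Q**2*5)*(1/15) + 15*(1/19) = (5*Q**2)*(1/15) + 15/19 = Q**2/3 + 15/19 = 15/19 + Q**2/3)
(780 - Y(34)) - 1*3481 = (780 - (15/19 + (1/3)*34**2)) - 1*3481 = (780 - (15/19 + (1/3)*1156)) - 3481 = (780 - (15/19 + 1156/3)) - 3481 = (780 - 1*22009/57) - 3481 = (780 - 22009/57) - 3481 = 22451/57 - 3481 = -175966/57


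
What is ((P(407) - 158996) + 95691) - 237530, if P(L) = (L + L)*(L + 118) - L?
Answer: 126108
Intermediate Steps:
P(L) = -L + 2*L*(118 + L) (P(L) = (2*L)*(118 + L) - L = 2*L*(118 + L) - L = -L + 2*L*(118 + L))
((P(407) - 158996) + 95691) - 237530 = ((407*(235 + 2*407) - 158996) + 95691) - 237530 = ((407*(235 + 814) - 158996) + 95691) - 237530 = ((407*1049 - 158996) + 95691) - 237530 = ((426943 - 158996) + 95691) - 237530 = (267947 + 95691) - 237530 = 363638 - 237530 = 126108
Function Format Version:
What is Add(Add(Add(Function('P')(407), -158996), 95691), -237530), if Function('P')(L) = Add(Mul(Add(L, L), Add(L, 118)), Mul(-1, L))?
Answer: 126108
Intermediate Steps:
Function('P')(L) = Add(Mul(-1, L), Mul(2, L, Add(118, L))) (Function('P')(L) = Add(Mul(Mul(2, L), Add(118, L)), Mul(-1, L)) = Add(Mul(2, L, Add(118, L)), Mul(-1, L)) = Add(Mul(-1, L), Mul(2, L, Add(118, L))))
Add(Add(Add(Function('P')(407), -158996), 95691), -237530) = Add(Add(Add(Mul(407, Add(235, Mul(2, 407))), -158996), 95691), -237530) = Add(Add(Add(Mul(407, Add(235, 814)), -158996), 95691), -237530) = Add(Add(Add(Mul(407, 1049), -158996), 95691), -237530) = Add(Add(Add(426943, -158996), 95691), -237530) = Add(Add(267947, 95691), -237530) = Add(363638, -237530) = 126108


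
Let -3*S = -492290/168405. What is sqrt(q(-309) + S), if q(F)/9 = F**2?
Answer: sqrt(974832310898335)/33681 ≈ 927.00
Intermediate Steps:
q(F) = 9*F**2
S = 98458/101043 (S = -(-492290)/(3*168405) = -1/3*(-98458/33681) = 98458/101043 ≈ 0.97442)
sqrt(q(-309) + S) = sqrt(9*(-309)**2 + 98458/101043) = sqrt(9*95481 + 98458/101043) = sqrt(859329 + 98458/101043) = sqrt(86829278605/101043) = sqrt(974832310898335)/33681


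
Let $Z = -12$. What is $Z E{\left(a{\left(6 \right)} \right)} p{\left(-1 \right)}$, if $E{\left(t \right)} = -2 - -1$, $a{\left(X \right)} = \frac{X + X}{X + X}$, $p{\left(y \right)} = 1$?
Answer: $12$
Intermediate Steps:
$a{\left(X \right)} = 1$ ($a{\left(X \right)} = \frac{2 X}{2 X} = 2 X \frac{1}{2 X} = 1$)
$E{\left(t \right)} = -1$ ($E{\left(t \right)} = -2 + 1 = -1$)
$Z E{\left(a{\left(6 \right)} \right)} p{\left(-1 \right)} = \left(-12\right) \left(-1\right) 1 = 12 \cdot 1 = 12$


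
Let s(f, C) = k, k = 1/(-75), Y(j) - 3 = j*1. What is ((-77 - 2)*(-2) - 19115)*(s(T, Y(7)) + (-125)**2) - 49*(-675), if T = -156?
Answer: -7404244931/25 ≈ -2.9617e+8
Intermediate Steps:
Y(j) = 3 + j (Y(j) = 3 + j*1 = 3 + j)
k = -1/75 ≈ -0.013333
s(f, C) = -1/75
((-77 - 2)*(-2) - 19115)*(s(T, Y(7)) + (-125)**2) - 49*(-675) = ((-77 - 2)*(-2) - 19115)*(-1/75 + (-125)**2) - 49*(-675) = (-79*(-2) - 19115)*(-1/75 + 15625) + 33075 = (158 - 19115)*(1171874/75) + 33075 = -18957*1171874/75 + 33075 = -7405071806/25 + 33075 = -7404244931/25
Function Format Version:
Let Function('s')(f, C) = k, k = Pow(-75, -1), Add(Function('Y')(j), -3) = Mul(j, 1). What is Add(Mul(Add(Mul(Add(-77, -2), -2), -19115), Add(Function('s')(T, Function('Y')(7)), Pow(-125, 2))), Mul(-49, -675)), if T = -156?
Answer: Rational(-7404244931, 25) ≈ -2.9617e+8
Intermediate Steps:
Function('Y')(j) = Add(3, j) (Function('Y')(j) = Add(3, Mul(j, 1)) = Add(3, j))
k = Rational(-1, 75) ≈ -0.013333
Function('s')(f, C) = Rational(-1, 75)
Add(Mul(Add(Mul(Add(-77, -2), -2), -19115), Add(Function('s')(T, Function('Y')(7)), Pow(-125, 2))), Mul(-49, -675)) = Add(Mul(Add(Mul(Add(-77, -2), -2), -19115), Add(Rational(-1, 75), Pow(-125, 2))), Mul(-49, -675)) = Add(Mul(Add(Mul(-79, -2), -19115), Add(Rational(-1, 75), 15625)), 33075) = Add(Mul(Add(158, -19115), Rational(1171874, 75)), 33075) = Add(Mul(-18957, Rational(1171874, 75)), 33075) = Add(Rational(-7405071806, 25), 33075) = Rational(-7404244931, 25)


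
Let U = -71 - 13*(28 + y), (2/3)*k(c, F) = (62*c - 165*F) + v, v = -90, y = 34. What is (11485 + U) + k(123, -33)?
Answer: 60159/2 ≈ 30080.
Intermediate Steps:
k(c, F) = -135 + 93*c - 495*F/2 (k(c, F) = 3*((62*c - 165*F) - 90)/2 = 3*((-165*F + 62*c) - 90)/2 = 3*(-90 - 165*F + 62*c)/2 = -135 + 93*c - 495*F/2)
U = -877 (U = -71 - 13*(28 + 34) = -71 - 13*62 = -71 - 806 = -877)
(11485 + U) + k(123, -33) = (11485 - 877) + (-135 + 93*123 - 495/2*(-33)) = 10608 + (-135 + 11439 + 16335/2) = 10608 + 38943/2 = 60159/2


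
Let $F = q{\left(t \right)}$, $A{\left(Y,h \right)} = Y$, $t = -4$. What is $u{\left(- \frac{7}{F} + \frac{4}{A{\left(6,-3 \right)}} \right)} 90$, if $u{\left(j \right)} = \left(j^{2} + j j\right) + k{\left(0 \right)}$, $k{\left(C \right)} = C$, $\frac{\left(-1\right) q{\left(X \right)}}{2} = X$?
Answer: $\frac{125}{16} \approx 7.8125$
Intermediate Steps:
$q{\left(X \right)} = - 2 X$
$F = 8$ ($F = \left(-2\right) \left(-4\right) = 8$)
$u{\left(j \right)} = 2 j^{2}$ ($u{\left(j \right)} = \left(j^{2} + j j\right) + 0 = \left(j^{2} + j^{2}\right) + 0 = 2 j^{2} + 0 = 2 j^{2}$)
$u{\left(- \frac{7}{F} + \frac{4}{A{\left(6,-3 \right)}} \right)} 90 = 2 \left(- \frac{7}{8} + \frac{4}{6}\right)^{2} \cdot 90 = 2 \left(\left(-7\right) \frac{1}{8} + 4 \cdot \frac{1}{6}\right)^{2} \cdot 90 = 2 \left(- \frac{7}{8} + \frac{2}{3}\right)^{2} \cdot 90 = 2 \left(- \frac{5}{24}\right)^{2} \cdot 90 = 2 \cdot \frac{25}{576} \cdot 90 = \frac{25}{288} \cdot 90 = \frac{125}{16}$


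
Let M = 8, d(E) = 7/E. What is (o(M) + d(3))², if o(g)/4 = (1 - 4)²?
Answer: 13225/9 ≈ 1469.4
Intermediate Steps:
o(g) = 36 (o(g) = 4*(1 - 4)² = 4*(-3)² = 4*9 = 36)
(o(M) + d(3))² = (36 + 7/3)² = (115/3)² = 13225/9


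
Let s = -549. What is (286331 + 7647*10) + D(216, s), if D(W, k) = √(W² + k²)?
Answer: 362801 + 9*√4297 ≈ 3.6339e+5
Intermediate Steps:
(286331 + 7647*10) + D(216, s) = (286331 + 7647*10) + √(216² + (-549)²) = (286331 + 76470) + √(46656 + 301401) = 362801 + √348057 = 362801 + 9*√4297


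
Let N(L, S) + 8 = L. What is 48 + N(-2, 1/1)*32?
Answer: -272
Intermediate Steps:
N(L, S) = -8 + L
48 + N(-2, 1/1)*32 = 48 + (-8 - 2)*32 = 48 - 10*32 = 48 - 320 = -272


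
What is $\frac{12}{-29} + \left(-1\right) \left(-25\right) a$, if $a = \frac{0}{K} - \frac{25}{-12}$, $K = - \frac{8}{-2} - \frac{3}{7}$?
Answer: $\frac{17981}{348} \approx 51.67$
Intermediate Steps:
$K = \frac{25}{7}$ ($K = \left(-8\right) \left(- \frac{1}{2}\right) - \frac{3}{7} = 4 - \frac{3}{7} = \frac{25}{7} \approx 3.5714$)
$a = \frac{25}{12}$ ($a = \frac{0}{\frac{25}{7}} - \frac{25}{-12} = 0 \cdot \frac{7}{25} - - \frac{25}{12} = 0 + \frac{25}{12} = \frac{25}{12} \approx 2.0833$)
$\frac{12}{-29} + \left(-1\right) \left(-25\right) a = \frac{12}{-29} + \left(-1\right) \left(-25\right) \frac{25}{12} = 12 \left(- \frac{1}{29}\right) + 25 \cdot \frac{25}{12} = - \frac{12}{29} + \frac{625}{12} = \frac{17981}{348}$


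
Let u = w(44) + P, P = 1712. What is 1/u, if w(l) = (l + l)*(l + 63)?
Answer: 1/11128 ≈ 8.9863e-5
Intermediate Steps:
w(l) = 2*l*(63 + l) (w(l) = (2*l)*(63 + l) = 2*l*(63 + l))
u = 11128 (u = 2*44*(63 + 44) + 1712 = 2*44*107 + 1712 = 9416 + 1712 = 11128)
1/u = 1/11128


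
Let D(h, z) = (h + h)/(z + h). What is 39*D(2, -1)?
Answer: 156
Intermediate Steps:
D(h, z) = 2*h/(h + z) (D(h, z) = (2*h)/(h + z) = 2*h/(h + z))
39*D(2, -1) = 39*(2*2/(2 - 1)) = 39*(2*2/1) = 39*(2*2*1) = 39*4 = 156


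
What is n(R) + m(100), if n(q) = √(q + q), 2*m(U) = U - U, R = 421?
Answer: √842 ≈ 29.017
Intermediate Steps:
m(U) = 0 (m(U) = (U - U)/2 = (½)*0 = 0)
n(q) = √2*√q (n(q) = √(2*q) = √2*√q)
n(R) + m(100) = √2*√421 + 0 = √842 + 0 = √842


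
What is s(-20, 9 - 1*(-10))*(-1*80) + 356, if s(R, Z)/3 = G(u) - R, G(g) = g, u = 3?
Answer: -5164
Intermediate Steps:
s(R, Z) = 9 - 3*R (s(R, Z) = 3*(3 - R) = 9 - 3*R)
s(-20, 9 - 1*(-10))*(-1*80) + 356 = (9 - 3*(-20))*(-1*80) + 356 = (9 + 60)*(-80) + 356 = 69*(-80) + 356 = -5520 + 356 = -5164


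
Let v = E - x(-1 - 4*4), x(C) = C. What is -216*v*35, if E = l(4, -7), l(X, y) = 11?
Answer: -211680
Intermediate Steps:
E = 11
v = 28 (v = 11 - (-1 - 4*4) = 11 - (-1 - 16) = 11 - 1*(-17) = 11 + 17 = 28)
-216*v*35 = -216*28*35 = -6048*35 = -211680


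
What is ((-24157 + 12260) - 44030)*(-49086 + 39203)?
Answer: 552726541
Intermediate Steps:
((-24157 + 12260) - 44030)*(-49086 + 39203) = (-11897 - 44030)*(-9883) = -55927*(-9883) = 552726541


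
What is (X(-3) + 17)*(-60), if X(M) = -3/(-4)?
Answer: -1065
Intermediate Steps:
X(M) = ¾ (X(M) = -¼*(-3) = ¾)
(X(-3) + 17)*(-60) = (¾ + 17)*(-60) = (71/4)*(-60) = -1065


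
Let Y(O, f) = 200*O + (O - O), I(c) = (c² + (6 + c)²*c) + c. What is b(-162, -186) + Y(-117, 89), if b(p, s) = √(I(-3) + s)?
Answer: -23400 + 3*I*√23 ≈ -23400.0 + 14.387*I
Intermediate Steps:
I(c) = c + c² + c*(6 + c)² (I(c) = (c² + c*(6 + c)²) + c = c + c² + c*(6 + c)²)
b(p, s) = √(-21 + s) (b(p, s) = √(-3*(1 - 3 + (6 - 3)²) + s) = √(-3*(1 - 3 + 3²) + s) = √(-3*(1 - 3 + 9) + s) = √(-3*7 + s) = √(-21 + s))
Y(O, f) = 200*O (Y(O, f) = 200*O + 0 = 200*O)
b(-162, -186) + Y(-117, 89) = √(-21 - 186) + 200*(-117) = √(-207) - 23400 = 3*I*√23 - 23400 = -23400 + 3*I*√23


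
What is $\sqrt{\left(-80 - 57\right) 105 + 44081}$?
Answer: $32 \sqrt{29} \approx 172.33$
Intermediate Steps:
$\sqrt{\left(-80 - 57\right) 105 + 44081} = \sqrt{\left(-137\right) 105 + 44081} = \sqrt{-14385 + 44081} = \sqrt{29696} = 32 \sqrt{29}$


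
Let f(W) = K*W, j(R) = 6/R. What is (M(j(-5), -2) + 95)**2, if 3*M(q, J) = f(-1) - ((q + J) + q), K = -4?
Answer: 239121/25 ≈ 9564.8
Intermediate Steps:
f(W) = -4*W
M(q, J) = 4/3 - 2*q/3 - J/3 (M(q, J) = (-4*(-1) - ((q + J) + q))/3 = (4 - ((J + q) + q))/3 = (4 - (J + 2*q))/3 = (4 + (-J - 2*q))/3 = (4 - J - 2*q)/3 = 4/3 - 2*q/3 - J/3)
(M(j(-5), -2) + 95)**2 = ((4/3 - 4/(-5) - 1/3*(-2)) + 95)**2 = ((4/3 - 4*(-1)/5 + 2/3) + 95)**2 = ((4/3 - 2/3*(-6/5) + 2/3) + 95)**2 = ((4/3 + 4/5 + 2/3) + 95)**2 = (14/5 + 95)**2 = (489/5)**2 = 239121/25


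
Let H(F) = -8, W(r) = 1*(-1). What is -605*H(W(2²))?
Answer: 4840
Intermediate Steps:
W(r) = -1
-605*H(W(2²)) = -605*(-8) = 4840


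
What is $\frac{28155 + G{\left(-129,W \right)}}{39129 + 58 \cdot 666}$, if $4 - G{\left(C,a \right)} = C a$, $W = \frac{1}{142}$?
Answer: $\frac{3998707}{11041494} \approx 0.36215$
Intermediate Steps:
$W = \frac{1}{142} \approx 0.0070423$
$G{\left(C,a \right)} = 4 - C a$
$\frac{28155 + G{\left(-129,W \right)}}{39129 + 58 \cdot 666} = \frac{28155 + \left(4 - \left(-129\right) \frac{1}{142}\right)}{39129 + 58 \cdot 666} = \frac{28155 + \left(4 + \frac{129}{142}\right)}{39129 + 38628} = \frac{28155 + \frac{697}{142}}{77757} = \frac{3998707}{142} \cdot \frac{1}{77757} = \frac{3998707}{11041494}$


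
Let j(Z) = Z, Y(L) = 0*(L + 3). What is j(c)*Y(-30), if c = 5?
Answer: 0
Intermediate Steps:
Y(L) = 0 (Y(L) = 0*(3 + L) = 0)
j(c)*Y(-30) = 5*0 = 0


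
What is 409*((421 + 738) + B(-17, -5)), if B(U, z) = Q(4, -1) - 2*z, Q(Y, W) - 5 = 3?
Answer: 481393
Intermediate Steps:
Q(Y, W) = 8 (Q(Y, W) = 5 + 3 = 8)
B(U, z) = 8 - 2*z
409*((421 + 738) + B(-17, -5)) = 409*((421 + 738) + (8 - 2*(-5))) = 409*(1159 + (8 + 10)) = 409*(1159 + 18) = 409*1177 = 481393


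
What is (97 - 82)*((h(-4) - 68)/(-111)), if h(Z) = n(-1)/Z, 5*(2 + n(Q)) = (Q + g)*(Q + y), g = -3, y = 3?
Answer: 671/74 ≈ 9.0676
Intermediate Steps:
n(Q) = -2 + (-3 + Q)*(3 + Q)/5 (n(Q) = -2 + ((Q - 3)*(Q + 3))/5 = -2 + ((-3 + Q)*(3 + Q))/5 = -2 + (-3 + Q)*(3 + Q)/5)
h(Z) = -18/(5*Z) (h(Z) = (-19/5 + (⅕)*(-1)²)/Z = (-19/5 + (⅕)*1)/Z = (-19/5 + ⅕)/Z = -18/(5*Z))
(97 - 82)*((h(-4) - 68)/(-111)) = (97 - 82)*((-18/5/(-4) - 68)/(-111)) = 15*((-18/5*(-¼) - 68)*(-1/111)) = 15*((9/10 - 68)*(-1/111)) = 15*(-671/10*(-1/111)) = 15*(671/1110) = 671/74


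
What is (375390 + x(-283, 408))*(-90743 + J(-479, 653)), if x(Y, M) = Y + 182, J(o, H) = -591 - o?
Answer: -34096882095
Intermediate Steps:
x(Y, M) = 182 + Y
(375390 + x(-283, 408))*(-90743 + J(-479, 653)) = (375390 + (182 - 283))*(-90743 + (-591 - 1*(-479))) = (375390 - 101)*(-90743 + (-591 + 479)) = 375289*(-90743 - 112) = 375289*(-90855) = -34096882095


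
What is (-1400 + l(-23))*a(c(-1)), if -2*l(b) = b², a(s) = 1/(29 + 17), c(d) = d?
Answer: -3329/92 ≈ -36.185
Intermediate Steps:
a(s) = 1/46
l(b) = -b²/2
(-1400 + l(-23))*a(c(-1)) = (-1400 - ½*(-23)²)*(1/46) = (-1400 - ½*529)*(1/46) = (-1400 - 529/2)*(1/46) = -3329/2*1/46 = -3329/92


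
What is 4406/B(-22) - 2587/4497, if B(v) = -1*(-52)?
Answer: 9839629/116922 ≈ 84.156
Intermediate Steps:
B(v) = 52
4406/B(-22) - 2587/4497 = 4406/52 - 2587/4497 = 4406*(1/52) - 2587*1/4497 = 2203/26 - 2587/4497 = 9839629/116922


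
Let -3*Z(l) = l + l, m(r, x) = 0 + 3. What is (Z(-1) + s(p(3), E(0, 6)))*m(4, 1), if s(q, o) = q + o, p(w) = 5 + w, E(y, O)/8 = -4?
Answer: -70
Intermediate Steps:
m(r, x) = 3
E(y, O) = -32 (E(y, O) = 8*(-4) = -32)
Z(l) = -2*l/3 (Z(l) = -(l + l)/3 = -2*l/3)
s(q, o) = o + q
(Z(-1) + s(p(3), E(0, 6)))*m(4, 1) = (-⅔*(-1) + (-32 + (5 + 3)))*3 = (⅔ + (-32 + 8))*3 = (⅔ - 24)*3 = -70/3*3 = -70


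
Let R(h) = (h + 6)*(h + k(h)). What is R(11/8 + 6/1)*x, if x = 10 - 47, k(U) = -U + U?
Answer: -233581/64 ≈ -3649.7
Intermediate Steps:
k(U) = 0
x = -37
R(h) = h*(6 + h) (R(h) = (h + 6)*(h + 0) = (6 + h)*h = h*(6 + h))
R(11/8 + 6/1)*x = ((11/8 + 6/1)*(6 + (11/8 + 6/1)))*(-37) = ((11*(⅛) + 6*1)*(6 + (11*(⅛) + 6*1)))*(-37) = ((11/8 + 6)*(6 + (11/8 + 6)))*(-37) = (59*(6 + 59/8)/8)*(-37) = ((59/8)*(107/8))*(-37) = (6313/64)*(-37) = -233581/64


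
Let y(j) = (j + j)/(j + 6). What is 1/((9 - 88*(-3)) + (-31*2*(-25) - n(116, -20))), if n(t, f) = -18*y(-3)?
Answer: 1/1787 ≈ 0.00055960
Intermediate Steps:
y(j) = 2*j/(6 + j) (y(j) = (2*j)/(6 + j) = 2*j/(6 + j))
n(t, f) = 36 (n(t, f) = -36*(-3)/(6 - 3) = -36*(-3)/3 = -18*(-2) = 36)
1/((9 - 88*(-3)) + (-31*2*(-25) - n(116, -20))) = 1/((9 - 88*(-3)) + (-31*2*(-25) - 1*36)) = 1/((9 + 264) + (-62*(-25) - 36)) = 1/(273 + (1550 - 36)) = 1/(273 + 1514) = 1/1787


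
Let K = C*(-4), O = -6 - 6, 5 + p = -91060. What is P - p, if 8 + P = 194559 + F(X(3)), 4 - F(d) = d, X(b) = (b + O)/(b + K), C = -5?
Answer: 6569269/23 ≈ 2.8562e+5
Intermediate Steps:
p = -91065 (p = -5 - 91060 = -91065)
O = -12
K = 20 (K = -5*(-4) = 20)
X(b) = (-12 + b)/(20 + b) (X(b) = (b - 12)/(b + 20) = (-12 + b)/(20 + b))
F(d) = 4 - d
P = 4474774/23 (P = -8 + (194559 + (4 - (-12 + 3)/(20 + 3))) = -8 + (194559 + (4 - (-9)/23)) = -8 + (194559 + (4 - 1*(-9/23))) = -8 + (194559 + (4 + 9/23)) = -8 + (194559 + 101/23) = -8 + 4474958/23 = 4474774/23 ≈ 1.9456e+5)
P - p = 4474774/23 - 1*(-91065) = 4474774/23 + 91065 = 6569269/23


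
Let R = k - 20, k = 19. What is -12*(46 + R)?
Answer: -540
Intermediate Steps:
R = -1 (R = 19 - 20 = -1)
-12*(46 + R) = -12*(46 - 1) = -12*45 = -540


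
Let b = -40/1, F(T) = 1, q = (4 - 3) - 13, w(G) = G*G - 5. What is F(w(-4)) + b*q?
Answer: 481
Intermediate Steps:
w(G) = -5 + G² (w(G) = G² - 5 = -5 + G²)
q = -12 (q = 1 - 13 = -12)
b = -40 (b = -40*1 = -40)
F(w(-4)) + b*q = 1 - 40*(-12) = 1 + 480 = 481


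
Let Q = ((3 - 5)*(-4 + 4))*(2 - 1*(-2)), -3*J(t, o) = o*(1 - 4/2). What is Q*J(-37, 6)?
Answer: 0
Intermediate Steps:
J(t, o) = o/3 (J(t, o) = -o*(1 - 4/2)/3 = -o*(1 - 4*1/2)/3 = -o*(1 - 2)/3 = -o*(-1)/3 = -(-1)*o/3 = o/3)
Q = 0 (Q = (-2*0)*(2 + 2) = 0*4 = 0)
Q*J(-37, 6) = 0*((1/3)*6) = 0*2 = 0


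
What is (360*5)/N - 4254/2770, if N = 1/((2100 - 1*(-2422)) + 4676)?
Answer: 22930611873/1385 ≈ 1.6556e+7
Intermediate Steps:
N = 1/9198 (N = 1/((2100 + 2422) + 4676) = 1/(4522 + 4676) = 1/9198 ≈ 0.00010872)
(360*5)/N - 4254/2770 = (360*5)/(1/9198) - 4254/2770 = 1800*9198 - 4254*1/2770 = 16556400 - 2127/1385 = 22930611873/1385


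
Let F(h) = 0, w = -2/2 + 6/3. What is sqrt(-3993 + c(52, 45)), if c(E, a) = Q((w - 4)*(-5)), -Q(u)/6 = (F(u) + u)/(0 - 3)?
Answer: I*sqrt(3963) ≈ 62.952*I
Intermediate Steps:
w = 1 (w = -2*1/2 + 6*(1/3) = -1 + 2 = 1)
Q(u) = 2*u (Q(u) = -6*(0 + u)/(0 - 3) = -6*u/(-3) = -6*u*(-1)/3 = -(-2)*u = 2*u)
c(E, a) = 30 (c(E, a) = 2*((1 - 4)*(-5)) = 2*(-3*(-5)) = 2*15 = 30)
sqrt(-3993 + c(52, 45)) = sqrt(-3993 + 30) = sqrt(-3963) = I*sqrt(3963)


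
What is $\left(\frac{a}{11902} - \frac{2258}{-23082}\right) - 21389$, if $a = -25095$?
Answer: $- \frac{2938290228035}{137360982} \approx -21391.0$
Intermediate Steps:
$\left(\frac{a}{11902} - \frac{2258}{-23082}\right) - 21389 = \left(- \frac{25095}{11902} - \frac{2258}{-23082}\right) - 21389 = \left(\left(-25095\right) \frac{1}{11902} - - \frac{1129}{11541}\right) - 21389 = \left(- \frac{25095}{11902} + \frac{1129}{11541}\right) - 21389 = - \frac{276184037}{137360982} - 21389 = - \frac{2938290228035}{137360982}$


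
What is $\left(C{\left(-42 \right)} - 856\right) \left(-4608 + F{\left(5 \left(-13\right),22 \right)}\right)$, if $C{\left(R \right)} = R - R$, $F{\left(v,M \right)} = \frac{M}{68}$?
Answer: $\frac{67050908}{17} \approx 3.9442 \cdot 10^{6}$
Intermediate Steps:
$F{\left(v,M \right)} = \frac{M}{68}$ ($F{\left(v,M \right)} = M \frac{1}{68} = \frac{M}{68}$)
$C{\left(R \right)} = 0$
$\left(C{\left(-42 \right)} - 856\right) \left(-4608 + F{\left(5 \left(-13\right),22 \right)}\right) = \left(0 - 856\right) \left(-4608 + \frac{1}{68} \cdot 22\right) = - 856 \left(-4608 + \frac{11}{34}\right) = \left(-856\right) \left(- \frac{156661}{34}\right) = \frac{67050908}{17}$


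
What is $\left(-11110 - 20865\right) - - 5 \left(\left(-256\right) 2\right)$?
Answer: $-34535$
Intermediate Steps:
$\left(-11110 - 20865\right) - - 5 \left(\left(-256\right) 2\right) = -31975 - \left(-5\right) \left(-512\right) = -31975 - 2560 = -34535$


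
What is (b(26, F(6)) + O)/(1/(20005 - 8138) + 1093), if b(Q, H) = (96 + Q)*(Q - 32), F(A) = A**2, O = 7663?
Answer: 82250177/12970632 ≈ 6.3413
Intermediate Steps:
b(Q, H) = (-32 + Q)*(96 + Q) (b(Q, H) = (96 + Q)*(-32 + Q) = (-32 + Q)*(96 + Q))
(b(26, F(6)) + O)/(1/(20005 - 8138) + 1093) = ((-3072 + 26**2 + 64*26) + 7663)/(1/(20005 - 8138) + 1093) = ((-3072 + 676 + 1664) + 7663)/(1/11867 + 1093) = (-732 + 7663)/(1/11867 + 1093) = 6931/(12970632/11867) = 6931*(11867/12970632) = 82250177/12970632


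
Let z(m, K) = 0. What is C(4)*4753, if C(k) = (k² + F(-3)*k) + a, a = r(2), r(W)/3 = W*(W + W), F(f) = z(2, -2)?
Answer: 190120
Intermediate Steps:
F(f) = 0
r(W) = 6*W² (r(W) = 3*(W*(W + W)) = 3*(W*(2*W)) = 3*(2*W²) = 6*W²)
a = 24 (a = 6*2² = 6*4 = 24)
C(k) = 24 + k² (C(k) = (k² + 0*k) + 24 = (k² + 0) + 24 = k² + 24 = 24 + k²)
C(4)*4753 = (24 + 4²)*4753 = (24 + 16)*4753 = 40*4753 = 190120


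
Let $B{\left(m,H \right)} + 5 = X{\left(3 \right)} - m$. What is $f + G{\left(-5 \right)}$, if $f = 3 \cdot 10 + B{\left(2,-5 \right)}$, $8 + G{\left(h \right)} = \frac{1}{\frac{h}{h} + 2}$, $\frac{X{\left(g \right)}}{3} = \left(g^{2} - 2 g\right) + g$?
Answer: $\frac{100}{3} \approx 33.333$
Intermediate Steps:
$X{\left(g \right)} = - 3 g + 3 g^{2}$ ($X{\left(g \right)} = 3 \left(\left(g^{2} - 2 g\right) + g\right) = 3 \left(g^{2} - g\right) = - 3 g + 3 g^{2}$)
$G{\left(h \right)} = - \frac{23}{3}$ ($G{\left(h \right)} = -8 + \frac{1}{\frac{h}{h} + 2} = -8 + \frac{1}{1 + 2} = -8 + \frac{1}{3} = - \frac{23}{3}$)
$B{\left(m,H \right)} = 13 - m$ ($B{\left(m,H \right)} = -5 - \left(m - 9 \left(-1 + 3\right)\right) = -5 - \left(-18 + m\right) = 13 - m$)
$f = 41$ ($f = 3 \cdot 10 + \left(13 - 2\right) = 30 + \left(13 - 2\right) = 30 + 11 = 41$)
$f + G{\left(-5 \right)} = 41 - \frac{23}{3} = \frac{100}{3}$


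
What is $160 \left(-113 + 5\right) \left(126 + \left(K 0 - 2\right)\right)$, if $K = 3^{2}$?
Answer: $-2142720$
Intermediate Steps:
$K = 9$
$160 \left(-113 + 5\right) \left(126 + \left(K 0 - 2\right)\right) = 160 \left(-113 + 5\right) \left(126 + \left(9 \cdot 0 - 2\right)\right) = 160 \left(- 108 \left(126 + \left(0 - 2\right)\right)\right) = 160 \left(- 108 \left(126 - 2\right)\right) = 160 \left(\left(-108\right) 124\right) = 160 \left(-13392\right) = -2142720$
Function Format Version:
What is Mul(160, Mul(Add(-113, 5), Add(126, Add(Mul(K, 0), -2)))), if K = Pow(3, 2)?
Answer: -2142720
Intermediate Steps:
K = 9
Mul(160, Mul(Add(-113, 5), Add(126, Add(Mul(K, 0), -2)))) = Mul(160, Mul(Add(-113, 5), Add(126, Add(Mul(9, 0), -2)))) = Mul(160, Mul(-108, Add(126, Add(0, -2)))) = Mul(160, Mul(-108, Add(126, -2))) = Mul(160, Mul(-108, 124)) = Mul(160, -13392) = -2142720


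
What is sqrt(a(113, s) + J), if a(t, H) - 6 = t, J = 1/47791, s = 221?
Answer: sqrt(271793629830)/47791 ≈ 10.909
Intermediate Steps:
J = 1/47791 ≈ 2.0924e-5
a(t, H) = 6 + t
sqrt(a(113, s) + J) = sqrt((6 + 113) + 1/47791) = sqrt(119 + 1/47791) = sqrt(5687130/47791) = sqrt(271793629830)/47791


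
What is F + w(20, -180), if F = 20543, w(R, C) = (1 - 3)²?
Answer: 20547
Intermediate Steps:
w(R, C) = 4 (w(R, C) = (-2)² = 4)
F + w(20, -180) = 20543 + 4 = 20547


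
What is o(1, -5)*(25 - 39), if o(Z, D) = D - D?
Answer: 0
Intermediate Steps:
o(Z, D) = 0
o(1, -5)*(25 - 39) = 0*(25 - 39) = 0*(-14) = 0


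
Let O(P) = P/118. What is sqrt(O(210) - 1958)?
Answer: I*sqrt(6809603)/59 ≈ 44.229*I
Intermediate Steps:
O(P) = P/118 (O(P) = P*(1/118) = P/118)
sqrt(O(210) - 1958) = sqrt((1/118)*210 - 1958) = sqrt(105/59 - 1958) = sqrt(-115417/59) = I*sqrt(6809603)/59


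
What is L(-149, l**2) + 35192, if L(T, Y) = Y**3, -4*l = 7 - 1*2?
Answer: 144162057/4096 ≈ 35196.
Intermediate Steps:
l = -5/4 (l = -(7 - 1*2)/4 = -(7 - 2)/4 = -1/4*5 = -5/4 ≈ -1.2500)
L(-149, l**2) + 35192 = ((-5/4)**2)**3 + 35192 = (25/16)**3 + 35192 = 15625/4096 + 35192 = 144162057/4096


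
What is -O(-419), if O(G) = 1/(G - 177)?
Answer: 1/596 ≈ 0.0016779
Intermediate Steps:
O(G) = 1/(-177 + G)
-O(-419) = -1/(-177 - 419) = -1/(-596) = -1*(-1/596) = 1/596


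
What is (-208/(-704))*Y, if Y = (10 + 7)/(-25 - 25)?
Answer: -221/2200 ≈ -0.10045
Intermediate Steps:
Y = -17/50 (Y = 17/(-50) = 17*(-1/50) = -17/50 ≈ -0.34000)
(-208/(-704))*Y = -208/(-704)*(-17/50) = -208*(-1/704)*(-17/50) = (13/44)*(-17/50) = -221/2200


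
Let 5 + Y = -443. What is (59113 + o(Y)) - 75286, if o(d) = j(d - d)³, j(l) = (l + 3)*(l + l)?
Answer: -16173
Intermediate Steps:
j(l) = 2*l*(3 + l) (j(l) = (3 + l)*(2*l) = 2*l*(3 + l))
Y = -448 (Y = -5 - 443 = -448)
o(d) = 0 (o(d) = (2*(d - d)*(3 + (d - d)))³ = (2*0*(3 + 0))³ = (2*0*3)³ = 0³ = 0)
(59113 + o(Y)) - 75286 = (59113 + 0) - 75286 = 59113 - 75286 = -16173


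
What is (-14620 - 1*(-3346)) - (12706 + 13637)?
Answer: -37617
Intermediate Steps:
(-14620 - 1*(-3346)) - (12706 + 13637) = (-14620 + 3346) - 1*26343 = -11274 - 26343 = -37617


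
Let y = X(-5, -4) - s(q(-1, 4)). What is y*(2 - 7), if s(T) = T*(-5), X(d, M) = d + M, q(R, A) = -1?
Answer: 70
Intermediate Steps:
X(d, M) = M + d
s(T) = -5*T
y = -14 (y = (-4 - 5) - (-5)*(-1) = -9 - 1*5 = -9 - 5 = -14)
y*(2 - 7) = -14*(2 - 7) = -14*(-5) = 70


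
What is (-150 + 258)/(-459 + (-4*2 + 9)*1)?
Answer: -54/229 ≈ -0.23581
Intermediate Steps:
(-150 + 258)/(-459 + (-4*2 + 9)*1) = 108/(-459 + (-8 + 9)*1) = 108/(-459 + 1*1) = 108/(-459 + 1) = 108/(-458) = 108*(-1/458) = -54/229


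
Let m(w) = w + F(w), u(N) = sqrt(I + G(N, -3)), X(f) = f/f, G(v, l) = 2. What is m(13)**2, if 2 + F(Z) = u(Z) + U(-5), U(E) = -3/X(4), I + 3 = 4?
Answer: (8 + sqrt(3))**2 ≈ 94.713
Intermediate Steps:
I = 1 (I = -3 + 4 = 1)
X(f) = 1
u(N) = sqrt(3) (u(N) = sqrt(1 + 2) = sqrt(3))
U(E) = -3 (U(E) = -3/1 = -3*1 = -3)
F(Z) = -5 + sqrt(3) (F(Z) = -2 + (sqrt(3) - 3) = -2 + (-3 + sqrt(3)) = -5 + sqrt(3))
m(w) = -5 + w + sqrt(3) (m(w) = w + (-5 + sqrt(3)) = -5 + w + sqrt(3))
m(13)**2 = (-5 + 13 + sqrt(3))**2 = (8 + sqrt(3))**2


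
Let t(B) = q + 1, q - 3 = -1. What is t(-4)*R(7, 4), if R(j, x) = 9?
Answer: 27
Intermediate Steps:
q = 2 (q = 3 - 1 = 2)
t(B) = 3 (t(B) = 2 + 1 = 3)
t(-4)*R(7, 4) = 3*9 = 27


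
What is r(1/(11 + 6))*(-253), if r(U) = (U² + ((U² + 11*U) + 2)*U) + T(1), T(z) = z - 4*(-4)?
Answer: -21328912/4913 ≈ -4341.3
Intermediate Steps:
T(z) = 16 + z (T(z) = z + 16 = 16 + z)
r(U) = 17 + U² + U*(2 + U² + 11*U) (r(U) = (U² + ((U² + 11*U) + 2)*U) + (16 + 1) = (U² + (2 + U² + 11*U)*U) + 17 = (U² + U*(2 + U² + 11*U)) + 17 = 17 + U² + U*(2 + U² + 11*U))
r(1/(11 + 6))*(-253) = (17 + (1/(11 + 6))³ + 2/(11 + 6) + 12*(1/(11 + 6))²)*(-253) = (17 + (1/17)³ + 2/17 + 12*(1/17)²)*(-253) = (17 + (1/17)³ + 2*(1/17) + 12*(1/17)²)*(-253) = (17 + 1/4913 + 2/17 + 12*(1/289))*(-253) = (17 + 1/4913 + 2/17 + 12/289)*(-253) = (84304/4913)*(-253) = -21328912/4913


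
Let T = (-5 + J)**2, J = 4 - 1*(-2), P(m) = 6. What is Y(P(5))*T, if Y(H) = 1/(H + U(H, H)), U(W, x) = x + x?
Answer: 1/18 ≈ 0.055556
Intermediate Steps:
J = 6 (J = 4 + 2 = 6)
U(W, x) = 2*x
T = 1 (T = (-5 + 6)**2 = 1**2 = 1)
Y(H) = 1/(3*H) (Y(H) = 1/(H + 2*H) = 1/(3*H))
Y(P(5))*T = ((1/3)/6)*1 = ((1/3)*(1/6))*1 = (1/18)*1 = 1/18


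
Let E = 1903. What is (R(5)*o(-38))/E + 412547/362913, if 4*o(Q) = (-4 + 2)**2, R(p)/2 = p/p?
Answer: 785802767/690623439 ≈ 1.1378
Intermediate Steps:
R(p) = 2 (R(p) = 2*(p/p) = 2*1 = 2)
o(Q) = 1 (o(Q) = (-4 + 2)**2/4 = (1/4)*(-2)**2 = (1/4)*4 = 1)
(R(5)*o(-38))/E + 412547/362913 = (2*1)/1903 + 412547/362913 = 2*(1/1903) + 412547*(1/362913) = 2/1903 + 412547/362913 = 785802767/690623439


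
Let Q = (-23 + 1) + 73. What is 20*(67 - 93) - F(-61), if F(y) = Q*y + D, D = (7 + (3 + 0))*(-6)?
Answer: 2651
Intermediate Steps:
D = -60 (D = (7 + 3)*(-6) = 10*(-6) = -60)
Q = 51 (Q = -22 + 73 = 51)
F(y) = -60 + 51*y (F(y) = 51*y - 60 = -60 + 51*y)
20*(67 - 93) - F(-61) = 20*(67 - 93) - (-60 + 51*(-61)) = 20*(-26) - (-60 - 3111) = -520 - 1*(-3171) = -520 + 3171 = 2651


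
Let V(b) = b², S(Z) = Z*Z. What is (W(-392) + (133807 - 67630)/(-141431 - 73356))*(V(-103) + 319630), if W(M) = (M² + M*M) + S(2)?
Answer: 21799357788963573/214787 ≈ 1.0149e+11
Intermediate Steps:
S(Z) = Z²
W(M) = 4 + 2*M² (W(M) = (M² + M*M) + 2² = (M² + M²) + 4 = 2*M² + 4 = 4 + 2*M²)
(W(-392) + (133807 - 67630)/(-141431 - 73356))*(V(-103) + 319630) = ((4 + 2*(-392)²) + (133807 - 67630)/(-141431 - 73356))*((-103)² + 319630) = ((4 + 2*153664) + 66177/(-214787))*(10609 + 319630) = ((4 + 307328) + 66177*(-1/214787))*330239 = (307332 - 66177/214787)*330239 = (66010852107/214787)*330239 = 21799357788963573/214787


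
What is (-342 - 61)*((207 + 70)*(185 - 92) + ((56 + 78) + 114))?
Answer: -10481627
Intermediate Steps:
(-342 - 61)*((207 + 70)*(185 - 92) + ((56 + 78) + 114)) = -403*(277*93 + (134 + 114)) = -403*(25761 + 248) = -403*26009 = -10481627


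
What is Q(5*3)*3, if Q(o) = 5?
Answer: 15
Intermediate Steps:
Q(5*3)*3 = 5*3 = 15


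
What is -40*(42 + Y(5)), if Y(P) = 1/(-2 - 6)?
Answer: -1675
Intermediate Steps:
Y(P) = -⅛ (Y(P) = 1/(-8) = -⅛)
-40*(42 + Y(5)) = -40*(42 - ⅛) = -40*335/8 = -1675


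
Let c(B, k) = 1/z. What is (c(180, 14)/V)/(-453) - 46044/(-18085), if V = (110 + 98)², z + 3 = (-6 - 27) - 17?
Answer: 47827071230629/18785348424960 ≈ 2.5460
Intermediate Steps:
z = -53 (z = -3 + ((-6 - 27) - 17) = -3 + (-33 - 17) = -3 - 50 = -53)
c(B, k) = -1/53 (c(B, k) = 1/(-53) = -1/53)
V = 43264 (V = 208² = 43264)
(c(180, 14)/V)/(-453) - 46044/(-18085) = -1/53/43264/(-453) - 46044/(-18085) = -1/53*1/43264*(-1/453) - 46044*(-1/18085) = -1/2292992*(-1/453) + 46044/18085 = 1/1038725376 + 46044/18085 = 47827071230629/18785348424960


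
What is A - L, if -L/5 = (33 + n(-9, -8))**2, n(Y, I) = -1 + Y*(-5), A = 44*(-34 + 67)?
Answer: 31097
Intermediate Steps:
A = 1452 (A = 44*33 = 1452)
n(Y, I) = -1 - 5*Y
L = -29645 (L = -5*(33 + (-1 - 5*(-9)))**2 = -5*(33 + (-1 + 45))**2 = -5*(33 + 44)**2 = -5*77**2 = -5*5929 = -29645)
A - L = 1452 - 1*(-29645) = 1452 + 29645 = 31097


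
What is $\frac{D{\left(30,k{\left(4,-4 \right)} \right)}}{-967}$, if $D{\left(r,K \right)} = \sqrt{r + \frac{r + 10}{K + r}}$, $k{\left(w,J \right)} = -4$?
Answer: $- \frac{\sqrt{5330}}{12571} \approx -0.0058076$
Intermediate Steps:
$D{\left(r,K \right)} = \sqrt{r + \frac{10 + r}{K + r}}$
$\frac{D{\left(30,k{\left(4,-4 \right)} \right)}}{-967} = \frac{\sqrt{\frac{10 + 30 + 30 \left(-4 + 30\right)}{-4 + 30}}}{-967} = \sqrt{\frac{10 + 30 + 30 \cdot 26}{26}} \left(- \frac{1}{967}\right) = \sqrt{\frac{10 + 30 + 780}{26}} \left(- \frac{1}{967}\right) = \sqrt{\frac{1}{26} \cdot 820} \left(- \frac{1}{967}\right) = \sqrt{\frac{410}{13}} \left(- \frac{1}{967}\right) = \frac{\sqrt{5330}}{13} \left(- \frac{1}{967}\right) = - \frac{\sqrt{5330}}{12571}$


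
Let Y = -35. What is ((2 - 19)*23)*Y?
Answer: 13685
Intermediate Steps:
((2 - 19)*23)*Y = ((2 - 19)*23)*(-35) = -17*23*(-35) = -391*(-35) = 13685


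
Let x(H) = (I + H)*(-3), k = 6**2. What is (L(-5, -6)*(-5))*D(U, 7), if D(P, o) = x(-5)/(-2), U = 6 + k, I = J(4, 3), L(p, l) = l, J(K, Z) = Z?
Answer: -90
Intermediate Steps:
I = 3
k = 36
x(H) = -9 - 3*H (x(H) = (3 + H)*(-3) = -9 - 3*H)
U = 42 (U = 6 + 36 = 42)
D(P, o) = -3 (D(P, o) = (-9 - 3*(-5))/(-2) = (-9 + 15)*(-1/2) = 6*(-1/2) = -3)
(L(-5, -6)*(-5))*D(U, 7) = -6*(-5)*(-3) = 30*(-3) = -90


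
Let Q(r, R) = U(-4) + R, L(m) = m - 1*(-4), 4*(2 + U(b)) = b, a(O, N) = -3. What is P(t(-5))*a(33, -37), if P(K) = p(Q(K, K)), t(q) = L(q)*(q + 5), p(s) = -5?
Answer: 15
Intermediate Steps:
U(b) = -2 + b/4
L(m) = 4 + m (L(m) = m + 4 = 4 + m)
Q(r, R) = -3 + R (Q(r, R) = (-2 + (¼)*(-4)) + R = (-2 - 1) + R = -3 + R)
t(q) = (4 + q)*(5 + q) (t(q) = (4 + q)*(q + 5) = (4 + q)*(5 + q))
P(K) = -5
P(t(-5))*a(33, -37) = -5*(-3) = 15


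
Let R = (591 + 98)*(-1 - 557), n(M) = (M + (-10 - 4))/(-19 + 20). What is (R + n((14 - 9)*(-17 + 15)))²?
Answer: 147829484196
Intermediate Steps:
n(M) = -14 + M (n(M) = (M - 14)/1 = (-14 + M)*1 = -14 + M)
R = -384462 (R = 689*(-558) = -384462)
(R + n((14 - 9)*(-17 + 15)))² = (-384462 + (-14 + (14 - 9)*(-17 + 15)))² = (-384462 + (-14 + 5*(-2)))² = (-384462 + (-14 - 10))² = (-384462 - 24)² = (-384486)² = 147829484196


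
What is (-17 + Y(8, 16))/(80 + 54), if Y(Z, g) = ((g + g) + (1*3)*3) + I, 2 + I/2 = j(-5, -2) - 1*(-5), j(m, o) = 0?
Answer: 15/67 ≈ 0.22388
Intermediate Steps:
I = 6 (I = -4 + 2*(0 - 1*(-5)) = -4 + 2*(0 + 5) = -4 + 2*5 = -4 + 10 = 6)
Y(Z, g) = 15 + 2*g (Y(Z, g) = ((g + g) + (1*3)*3) + 6 = (2*g + 3*3) + 6 = (2*g + 9) + 6 = (9 + 2*g) + 6 = 15 + 2*g)
(-17 + Y(8, 16))/(80 + 54) = (-17 + (15 + 2*16))/(80 + 54) = (-17 + (15 + 32))/134 = (-17 + 47)*(1/134) = 30*(1/134) = 15/67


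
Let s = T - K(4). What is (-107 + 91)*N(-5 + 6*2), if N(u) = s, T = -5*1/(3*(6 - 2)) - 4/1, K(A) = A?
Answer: 404/3 ≈ 134.67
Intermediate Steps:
T = -53/12 (T = -5/(4*3) - 4*1 = -5/12 - 4 = -53/12 ≈ -4.4167)
s = -101/12 (s = -53/12 - 1*4 = -53/12 - 4 = -101/12 ≈ -8.4167)
N(u) = -101/12
(-107 + 91)*N(-5 + 6*2) = (-107 + 91)*(-101/12) = -16*(-101/12) = 404/3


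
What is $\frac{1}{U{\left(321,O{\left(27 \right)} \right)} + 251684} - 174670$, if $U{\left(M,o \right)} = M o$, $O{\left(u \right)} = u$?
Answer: $- \frac{45475509169}{260351} \approx -1.7467 \cdot 10^{5}$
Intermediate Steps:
$\frac{1}{U{\left(321,O{\left(27 \right)} \right)} + 251684} - 174670 = \frac{1}{321 \cdot 27 + 251684} - 174670 = \frac{1}{8667 + 251684} - 174670 = \frac{1}{260351} - 174670 = - \frac{45475509169}{260351}$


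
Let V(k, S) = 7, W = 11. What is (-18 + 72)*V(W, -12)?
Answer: 378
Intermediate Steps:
(-18 + 72)*V(W, -12) = (-18 + 72)*7 = 54*7 = 378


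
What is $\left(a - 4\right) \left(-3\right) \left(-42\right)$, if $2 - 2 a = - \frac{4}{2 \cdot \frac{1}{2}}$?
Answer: $-126$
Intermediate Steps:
$a = 3$ ($a = 1 - \frac{\left(-4\right) \frac{1}{2 \cdot \frac{1}{2}}}{2} = 1 - \frac{\left(-4\right) 1^{-1}}{2} = 1 - \frac{\left(-4\right) 1}{2} = 1 - -2 = 1 + 2 = 3$)
$\left(a - 4\right) \left(-3\right) \left(-42\right) = \left(3 - 4\right) \left(-3\right) \left(-42\right) = \left(-1\right) \left(-3\right) \left(-42\right) = 3 \left(-42\right) = -126$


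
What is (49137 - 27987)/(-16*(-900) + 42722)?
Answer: 10575/28561 ≈ 0.37026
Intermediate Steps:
(49137 - 27987)/(-16*(-900) + 42722) = 21150/(14400 + 42722) = 21150/57122 = 21150*(1/57122) = 10575/28561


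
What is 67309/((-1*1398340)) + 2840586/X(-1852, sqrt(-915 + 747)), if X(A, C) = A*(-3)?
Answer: 330977588203/647431420 ≈ 511.22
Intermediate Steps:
X(A, C) = -3*A
67309/((-1*1398340)) + 2840586/X(-1852, sqrt(-915 + 747)) = 67309/((-1*1398340)) + 2840586/((-3*(-1852))) = 67309/(-1398340) + 2840586/5556 = 67309*(-1/1398340) + 2840586*(1/5556) = -67309/1398340 + 473431/926 = 330977588203/647431420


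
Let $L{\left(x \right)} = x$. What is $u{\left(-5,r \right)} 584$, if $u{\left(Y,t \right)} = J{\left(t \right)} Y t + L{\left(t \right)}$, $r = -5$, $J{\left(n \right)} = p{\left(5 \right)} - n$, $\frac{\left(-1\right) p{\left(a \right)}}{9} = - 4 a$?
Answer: $2698080$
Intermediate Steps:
$p{\left(a \right)} = 36 a$ ($p{\left(a \right)} = - 9 \left(- 4 a\right) = 36 a$)
$J{\left(n \right)} = 180 - n$ ($J{\left(n \right)} = 36 \cdot 5 - n = 180 - n$)
$u{\left(Y,t \right)} = t + Y t \left(180 - t\right)$ ($u{\left(Y,t \right)} = \left(180 - t\right) Y t + t = Y \left(180 - t\right) t + t = Y t \left(180 - t\right) + t = t + Y t \left(180 - t\right)$)
$u{\left(-5,r \right)} 584 = - 5 \left(1 - - 5 \left(-180 - 5\right)\right) 584 = - 5 \left(1 - \left(-5\right) \left(-185\right)\right) 584 = - 5 \left(1 - 925\right) 584 = \left(-5\right) \left(-924\right) 584 = 4620 \cdot 584 = 2698080$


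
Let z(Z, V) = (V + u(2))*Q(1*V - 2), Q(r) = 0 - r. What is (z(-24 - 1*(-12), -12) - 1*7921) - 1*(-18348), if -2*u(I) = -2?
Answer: 10273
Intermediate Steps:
u(I) = 1 (u(I) = -1/2*(-2) = 1)
Q(r) = -r
z(Z, V) = (1 + V)*(2 - V) (z(Z, V) = (V + 1)*(-(1*V - 2)) = (1 + V)*(-(V - 2)) = (1 + V)*(-(-2 + V)) = (1 + V)*(2 - V))
(z(-24 - 1*(-12), -12) - 1*7921) - 1*(-18348) = ((2 - 12 - 1*(-12)**2) - 1*7921) - 1*(-18348) = ((2 - 12 - 1*144) - 7921) + 18348 = ((2 - 12 - 144) - 7921) + 18348 = (-154 - 7921) + 18348 = -8075 + 18348 = 10273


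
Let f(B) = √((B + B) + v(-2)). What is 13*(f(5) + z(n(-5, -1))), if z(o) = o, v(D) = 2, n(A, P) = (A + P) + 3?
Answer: -39 + 26*√3 ≈ 6.0333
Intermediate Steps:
n(A, P) = 3 + A + P
f(B) = √(2 + 2*B) (f(B) = √((B + B) + 2) = √(2*B + 2) = √(2 + 2*B))
13*(f(5) + z(n(-5, -1))) = 13*(√(2 + 2*5) + (3 - 5 - 1)) = 13*(√(2 + 10) - 3) = 13*(√12 - 3) = 13*(2*√3 - 3) = 13*(-3 + 2*√3) = -39 + 26*√3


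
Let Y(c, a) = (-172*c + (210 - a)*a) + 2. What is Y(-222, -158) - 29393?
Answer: -49351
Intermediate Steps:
Y(c, a) = 2 - 172*c + a*(210 - a) (Y(c, a) = (-172*c + a*(210 - a)) + 2 = 2 - 172*c + a*(210 - a))
Y(-222, -158) - 29393 = (2 - 1*(-158)² - 172*(-222) + 210*(-158)) - 29393 = (2 - 1*24964 + 38184 - 33180) - 29393 = (2 - 24964 + 38184 - 33180) - 29393 = -19958 - 29393 = -49351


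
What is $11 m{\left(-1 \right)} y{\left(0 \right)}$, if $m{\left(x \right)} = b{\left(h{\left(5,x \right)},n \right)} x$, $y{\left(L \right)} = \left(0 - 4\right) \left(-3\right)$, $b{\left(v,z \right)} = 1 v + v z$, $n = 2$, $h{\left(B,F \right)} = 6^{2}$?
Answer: $-14256$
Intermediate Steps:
$h{\left(B,F \right)} = 36$
$b{\left(v,z \right)} = v + v z$
$y{\left(L \right)} = 12$ ($y{\left(L \right)} = \left(-4\right) \left(-3\right) = 12$)
$m{\left(x \right)} = 108 x$ ($m{\left(x \right)} = 36 \left(1 + 2\right) x = 36 \cdot 3 x = 108 x$)
$11 m{\left(-1 \right)} y{\left(0 \right)} = 11 \cdot 108 \left(-1\right) 12 = 11 \left(-108\right) 12 = \left(-1188\right) 12 = -14256$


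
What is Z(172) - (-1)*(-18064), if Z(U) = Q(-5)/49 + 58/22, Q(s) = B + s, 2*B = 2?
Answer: -9735119/539 ≈ -18061.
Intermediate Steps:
B = 1 (B = (½)*2 = 1)
Q(s) = 1 + s
Z(U) = 1377/539 (Z(U) = (1 - 5)/49 + 58/22 = -4*1/49 + 58*(1/22) = -4/49 + 29/11 = 1377/539)
Z(172) - (-1)*(-18064) = 1377/539 - (-1)*(-18064) = 1377/539 - 1*18064 = 1377/539 - 18064 = -9735119/539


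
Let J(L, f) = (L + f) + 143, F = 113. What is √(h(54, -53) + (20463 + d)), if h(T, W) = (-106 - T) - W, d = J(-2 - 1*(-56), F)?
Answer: √20666 ≈ 143.76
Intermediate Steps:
J(L, f) = 143 + L + f
d = 310 (d = 143 + (-2 - 1*(-56)) + 113 = 143 + (-2 + 56) + 113 = 143 + 54 + 113 = 310)
h(T, W) = -106 - T - W
√(h(54, -53) + (20463 + d)) = √((-106 - 1*54 - 1*(-53)) + (20463 + 310)) = √((-106 - 54 + 53) + 20773) = √(-107 + 20773) = √20666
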